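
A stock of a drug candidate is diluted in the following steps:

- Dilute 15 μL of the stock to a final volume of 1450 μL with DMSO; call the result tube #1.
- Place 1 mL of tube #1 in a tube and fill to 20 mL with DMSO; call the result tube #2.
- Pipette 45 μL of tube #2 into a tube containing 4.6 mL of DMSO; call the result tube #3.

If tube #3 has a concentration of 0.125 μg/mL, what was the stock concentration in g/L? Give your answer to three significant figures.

24.9 g/L

Step 1: 15 μL brought to 1450 μL → factor 1450/15 = 96.667
Step 2: 1 mL brought to 20 mL → factor 20/1 = 20
Step 3: 45 μL + 4.6 mL = 4645 μL total → factor 4645/45 = 103.22
Overall dilution factor = 96.667 × 20 × 103.22 = 1.9956 × 10^5
Stock = 0.125 μg/mL × 1.9956 × 10^5 = 2.495 × 10^4 μg/mL = 24.9 g/L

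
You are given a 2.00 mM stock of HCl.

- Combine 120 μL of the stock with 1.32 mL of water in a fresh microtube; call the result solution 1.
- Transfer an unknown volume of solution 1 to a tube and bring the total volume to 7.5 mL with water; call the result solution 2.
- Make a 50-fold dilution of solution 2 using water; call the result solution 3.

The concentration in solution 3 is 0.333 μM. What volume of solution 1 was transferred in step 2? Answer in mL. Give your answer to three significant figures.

Step 1: 120 μL + 1.32 mL = 1440 μL total → factor 1440/120 = 12
Step 2: v brought to 7.5 mL → factor = 7.5 mL/v
Step 3: 50-fold → factor 50
Product of known-step factors = 600
Overall factor = 2.00 mM / (0.333 μM) = 6006
Step-2 factor = 6006 / 600 = 10.01
v = 7.5 mL / 10.01 = 0.749 mL

0.749 mL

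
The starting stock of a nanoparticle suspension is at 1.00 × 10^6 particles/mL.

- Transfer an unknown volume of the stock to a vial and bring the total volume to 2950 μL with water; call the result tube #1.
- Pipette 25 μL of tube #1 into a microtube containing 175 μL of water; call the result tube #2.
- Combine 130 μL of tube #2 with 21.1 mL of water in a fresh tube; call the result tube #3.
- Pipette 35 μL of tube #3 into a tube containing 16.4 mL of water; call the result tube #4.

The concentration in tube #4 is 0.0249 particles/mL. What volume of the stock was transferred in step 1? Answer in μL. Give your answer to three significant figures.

45.1 μL

Step 1: v brought to 2950 μL → factor = 2950 μL/v
Step 2: 25 μL + 175 μL = 200 μL total → factor 200/25 = 8
Step 3: 130 μL + 21.1 mL = 21230 μL total → factor 21230/130 = 163.31
Step 4: 35 μL + 16.4 mL = 16435 μL total → factor 16435/35 = 469.57
Product of known-step factors = 6.1348 × 10^5
Overall factor = 1.00 × 10^6 particles/mL / (0.0249 particles/mL) = 4.0161 × 10^7
Step-1 factor = 4.0161 × 10^7 / 6.1348 × 10^5 = 65.464
v = 2950 μL / 65.464 = 45.1 μL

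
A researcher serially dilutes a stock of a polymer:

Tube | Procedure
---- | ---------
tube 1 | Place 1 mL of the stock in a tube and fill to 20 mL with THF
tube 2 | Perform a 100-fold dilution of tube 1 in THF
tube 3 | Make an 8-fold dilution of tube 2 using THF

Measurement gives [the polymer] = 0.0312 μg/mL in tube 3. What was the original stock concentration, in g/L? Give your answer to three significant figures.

0.499 g/L

Step 1: 1 mL brought to 20 mL → factor 20/1 = 20
Step 2: 100-fold → factor 100
Step 3: 8-fold → factor 8
Overall dilution factor = 20 × 100 × 8 = 16000
Stock = 0.0312 μg/mL × 16000 = 499.2 μg/mL = 0.499 g/L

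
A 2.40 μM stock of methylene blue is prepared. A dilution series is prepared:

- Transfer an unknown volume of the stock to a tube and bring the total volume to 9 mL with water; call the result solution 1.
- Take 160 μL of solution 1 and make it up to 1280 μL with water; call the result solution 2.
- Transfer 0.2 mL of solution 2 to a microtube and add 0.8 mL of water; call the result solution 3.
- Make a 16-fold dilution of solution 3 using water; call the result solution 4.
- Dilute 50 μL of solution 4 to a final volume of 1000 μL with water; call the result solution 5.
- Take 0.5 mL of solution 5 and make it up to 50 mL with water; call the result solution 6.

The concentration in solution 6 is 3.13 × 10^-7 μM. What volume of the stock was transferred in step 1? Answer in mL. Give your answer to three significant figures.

1.50 mL

Step 1: v brought to 9 mL → factor = 9 mL/v
Step 2: 160 μL brought to 1280 μL → factor 1280/160 = 8
Step 3: 0.2 mL + 0.8 mL = 1 mL total → factor 1/0.2 = 5
Step 4: 16-fold → factor 16
Step 5: 50 μL brought to 1000 μL → factor 1000/50 = 20
Step 6: 0.5 mL brought to 50 mL → factor 50/0.5 = 100
Product of known-step factors = 1.28 × 10^6
Overall factor = 2.40 μM / (3.13 × 10^-7 μM) = 7.6677 × 10^6
Step-1 factor = 7.6677 × 10^6 / 1.28 × 10^6 = 5.9904
v = 9 mL / 5.9904 = 1.50 mL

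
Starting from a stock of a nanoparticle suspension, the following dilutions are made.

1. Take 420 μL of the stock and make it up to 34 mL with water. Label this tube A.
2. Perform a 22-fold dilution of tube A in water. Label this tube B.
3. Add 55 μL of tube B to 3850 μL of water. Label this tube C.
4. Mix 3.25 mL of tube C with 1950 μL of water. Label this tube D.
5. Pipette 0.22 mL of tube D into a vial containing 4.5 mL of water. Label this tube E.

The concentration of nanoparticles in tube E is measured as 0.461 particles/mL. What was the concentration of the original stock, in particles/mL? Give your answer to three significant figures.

2.00 × 10^6 particles/mL

Step 1: 420 μL brought to 34 mL → factor 34000/420 = 80.952
Step 2: 22-fold → factor 22
Step 3: 55 μL + 3850 μL = 3905 μL total → factor 3905/55 = 71
Step 4: 3.25 mL + 1950 μL = 5.2 mL total → factor 5.2/3.25 = 1.6
Step 5: 0.22 mL + 4.5 mL = 4.72 mL total → factor 4.72/0.22 = 21.455
Overall dilution factor = 80.952 × 22 × 71 × 1.6 × 21.455 = 4.3406 × 10^6
Stock = 0.461 particles/mL × 4.3406 × 10^6 = 2.00 × 10^6 particles/mL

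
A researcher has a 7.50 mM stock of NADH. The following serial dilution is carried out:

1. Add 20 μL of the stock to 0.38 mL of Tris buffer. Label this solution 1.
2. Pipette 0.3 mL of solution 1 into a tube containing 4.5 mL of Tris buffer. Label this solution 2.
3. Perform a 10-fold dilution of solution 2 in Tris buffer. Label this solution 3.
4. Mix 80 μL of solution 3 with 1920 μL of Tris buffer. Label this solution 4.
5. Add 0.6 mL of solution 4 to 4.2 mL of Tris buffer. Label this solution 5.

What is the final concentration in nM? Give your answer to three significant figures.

11.7 nM

Step 1: 20 μL + 0.38 mL = 400 μL total → factor 400/20 = 20
Step 2: 0.3 mL + 4.5 mL = 4.8 mL total → factor 4.8/0.3 = 16
Step 3: 10-fold → factor 10
Step 4: 80 μL + 1920 μL = 2000 μL total → factor 2000/80 = 25
Step 5: 0.6 mL + 4.2 mL = 4.8 mL total → factor 4.8/0.6 = 8
Overall dilution factor = 20 × 16 × 10 × 25 × 8 = 6.4 × 10^5
Final = 7.50 mM / 6.4 × 10^5 = 1.172 × 10^-5 mM = 11.7 nM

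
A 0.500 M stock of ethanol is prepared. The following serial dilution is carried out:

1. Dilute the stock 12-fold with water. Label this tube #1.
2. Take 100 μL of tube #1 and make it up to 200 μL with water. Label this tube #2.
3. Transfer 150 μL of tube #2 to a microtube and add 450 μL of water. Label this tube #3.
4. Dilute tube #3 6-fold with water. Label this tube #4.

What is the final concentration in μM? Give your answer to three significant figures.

868 μM

Step 1: 12-fold → factor 12
Step 2: 100 μL brought to 200 μL → factor 200/100 = 2
Step 3: 150 μL + 450 μL = 600 μL total → factor 600/150 = 4
Step 4: 6-fold → factor 6
Overall dilution factor = 12 × 2 × 4 × 6 = 576
Final = 0.500 M / 576 = 0.0008681 M = 868 μM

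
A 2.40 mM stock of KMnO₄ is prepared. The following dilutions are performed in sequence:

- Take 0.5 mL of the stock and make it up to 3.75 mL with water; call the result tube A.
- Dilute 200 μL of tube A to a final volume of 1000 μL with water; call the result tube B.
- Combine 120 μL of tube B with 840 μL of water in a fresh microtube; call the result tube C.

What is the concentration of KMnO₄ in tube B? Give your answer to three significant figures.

0.0640 mM

Step 1: 0.5 mL brought to 3.75 mL → factor 3.75/0.5 = 7.5
Step 2: 200 μL brought to 1000 μL → factor 1000/200 = 5
Dilution factor through tube B = 7.5 × 5 = 37.5
[tube B] = 2.40 mM / 37.5 = 0.0640 mM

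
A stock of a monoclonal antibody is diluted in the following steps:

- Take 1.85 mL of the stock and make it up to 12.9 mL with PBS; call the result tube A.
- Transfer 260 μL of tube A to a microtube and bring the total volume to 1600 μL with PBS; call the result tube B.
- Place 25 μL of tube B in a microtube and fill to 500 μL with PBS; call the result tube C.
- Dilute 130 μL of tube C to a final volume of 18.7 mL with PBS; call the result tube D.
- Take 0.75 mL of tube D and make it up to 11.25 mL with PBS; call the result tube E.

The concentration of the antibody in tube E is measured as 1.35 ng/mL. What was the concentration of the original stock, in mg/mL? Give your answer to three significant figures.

2.50 mg/mL

Step 1: 1.85 mL brought to 12.9 mL → factor 12.9/1.85 = 6.973
Step 2: 260 μL brought to 1600 μL → factor 1600/260 = 6.1538
Step 3: 25 μL brought to 500 μL → factor 500/25 = 20
Step 4: 130 μL brought to 18.7 mL → factor 18700/130 = 143.85
Step 5: 0.75 mL brought to 11.25 mL → factor 11.25/0.75 = 15
Overall dilution factor = 6.973 × 6.1538 × 20 × 143.85 × 15 = 1.8518 × 10^6
Stock = 1.35 ng/mL × 1.8518 × 10^6 = 2.500 × 10^6 ng/mL = 2.50 mg/mL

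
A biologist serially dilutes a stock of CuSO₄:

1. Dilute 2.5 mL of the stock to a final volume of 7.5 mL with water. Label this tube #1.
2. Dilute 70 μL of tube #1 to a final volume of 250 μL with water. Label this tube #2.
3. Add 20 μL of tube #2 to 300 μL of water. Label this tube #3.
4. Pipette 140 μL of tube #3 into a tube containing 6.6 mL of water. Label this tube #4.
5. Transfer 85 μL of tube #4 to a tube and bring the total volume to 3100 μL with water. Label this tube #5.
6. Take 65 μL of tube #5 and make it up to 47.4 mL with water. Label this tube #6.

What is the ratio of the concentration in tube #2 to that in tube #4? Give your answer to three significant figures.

Step 1: 2.5 mL brought to 7.5 mL → factor 7.5/2.5 = 3
Step 2: 70 μL brought to 250 μL → factor 250/70 = 3.5714
Step 3: 20 μL + 300 μL = 320 μL total → factor 320/20 = 16
Step 4: 140 μL + 6.6 mL = 6740 μL total → factor 6740/140 = 48.143
Dilution factor to tube #2 = 10.714; to tube #4 = 8253.1
[tube #2]/[tube #4] = (factor to tube #4)/(factor to tube #2) = 8253.1/10.714 = 770

770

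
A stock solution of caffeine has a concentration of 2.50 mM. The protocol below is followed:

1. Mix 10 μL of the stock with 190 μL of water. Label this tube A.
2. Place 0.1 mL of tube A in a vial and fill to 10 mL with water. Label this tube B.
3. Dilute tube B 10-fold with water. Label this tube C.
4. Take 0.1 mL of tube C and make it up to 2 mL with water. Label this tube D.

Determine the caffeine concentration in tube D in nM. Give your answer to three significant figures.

Step 1: 10 μL + 190 μL = 200 μL total → factor 200/10 = 20
Step 2: 0.1 mL brought to 10 mL → factor 10/0.1 = 100
Step 3: 10-fold → factor 10
Step 4: 0.1 mL brought to 2 mL → factor 2/0.1 = 20
Overall dilution factor = 20 × 100 × 10 × 20 = 4 × 10^5
Final = 2.50 mM / 4 × 10^5 = 6.250 × 10^-6 mM = 6.25 nM

6.25 nM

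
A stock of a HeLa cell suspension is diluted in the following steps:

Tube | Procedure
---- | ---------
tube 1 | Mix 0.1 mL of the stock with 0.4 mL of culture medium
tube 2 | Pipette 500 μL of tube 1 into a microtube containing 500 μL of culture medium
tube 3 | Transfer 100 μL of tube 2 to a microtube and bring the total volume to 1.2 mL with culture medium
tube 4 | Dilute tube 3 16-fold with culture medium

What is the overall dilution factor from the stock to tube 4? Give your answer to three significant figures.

1.92 × 10^3

Step 1: 0.1 mL + 0.4 mL = 0.5 mL total → factor 0.5/0.1 = 5
Step 2: 500 μL + 500 μL = 1000 μL total → factor 1000/500 = 2
Step 3: 100 μL brought to 1.2 mL → factor 1200/100 = 12
Step 4: 16-fold → factor 16
Overall dilution factor = 5 × 2 × 12 × 16 = 1920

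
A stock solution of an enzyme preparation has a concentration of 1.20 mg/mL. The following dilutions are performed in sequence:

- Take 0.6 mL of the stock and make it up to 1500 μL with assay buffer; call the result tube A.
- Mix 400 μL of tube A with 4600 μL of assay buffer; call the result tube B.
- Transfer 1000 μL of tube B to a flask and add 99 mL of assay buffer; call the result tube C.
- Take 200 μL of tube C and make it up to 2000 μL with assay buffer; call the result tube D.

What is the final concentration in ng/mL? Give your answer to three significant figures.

Step 1: 0.6 mL brought to 1500 μL → factor 1.5/0.6 = 2.5
Step 2: 400 μL + 4600 μL = 5000 μL total → factor 5000/400 = 12.5
Step 3: 1000 μL + 99 mL = 1 × 10^5 μL total → factor 1 × 10^5/1000 = 100
Step 4: 200 μL brought to 2000 μL → factor 2000/200 = 10
Overall dilution factor = 2.5 × 12.5 × 100 × 10 = 31250
Final = 1.20 mg/mL / 31250 = 3.840 × 10^-5 mg/mL = 38.4 ng/mL

38.4 ng/mL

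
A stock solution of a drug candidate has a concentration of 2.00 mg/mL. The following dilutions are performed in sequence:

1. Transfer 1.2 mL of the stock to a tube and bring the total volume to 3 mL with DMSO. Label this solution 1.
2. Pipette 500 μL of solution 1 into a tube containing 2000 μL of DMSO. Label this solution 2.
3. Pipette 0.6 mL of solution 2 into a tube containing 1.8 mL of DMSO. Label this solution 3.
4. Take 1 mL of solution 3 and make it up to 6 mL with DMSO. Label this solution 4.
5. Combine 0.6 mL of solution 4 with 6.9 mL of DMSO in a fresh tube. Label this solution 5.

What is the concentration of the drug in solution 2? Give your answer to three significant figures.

0.160 mg/mL

Step 1: 1.2 mL brought to 3 mL → factor 3/1.2 = 2.5
Step 2: 500 μL + 2000 μL = 2500 μL total → factor 2500/500 = 5
Dilution factor through solution 2 = 2.5 × 5 = 12.5
[solution 2] = 2.00 mg/mL / 12.5 = 0.160 mg/mL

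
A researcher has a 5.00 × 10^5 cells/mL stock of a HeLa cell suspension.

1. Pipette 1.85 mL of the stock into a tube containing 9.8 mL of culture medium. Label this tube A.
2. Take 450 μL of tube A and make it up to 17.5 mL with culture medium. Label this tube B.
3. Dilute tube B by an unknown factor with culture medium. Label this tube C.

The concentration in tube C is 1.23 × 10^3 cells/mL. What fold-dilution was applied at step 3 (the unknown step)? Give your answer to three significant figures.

1.66-fold

Step 1: 1.85 mL + 9.8 mL = 11.65 mL total → factor 11.65/1.85 = 6.2973
Step 2: 450 μL brought to 17.5 mL → factor 17500/450 = 38.889
Step 3: unknown factor x
Product of known-step factors = 244.89
Overall factor = 5.00 × 10^5 cells/mL / (1.23 × 10^3 cells/mL) = 406.5
x = 406.5 / 244.89 = 1.66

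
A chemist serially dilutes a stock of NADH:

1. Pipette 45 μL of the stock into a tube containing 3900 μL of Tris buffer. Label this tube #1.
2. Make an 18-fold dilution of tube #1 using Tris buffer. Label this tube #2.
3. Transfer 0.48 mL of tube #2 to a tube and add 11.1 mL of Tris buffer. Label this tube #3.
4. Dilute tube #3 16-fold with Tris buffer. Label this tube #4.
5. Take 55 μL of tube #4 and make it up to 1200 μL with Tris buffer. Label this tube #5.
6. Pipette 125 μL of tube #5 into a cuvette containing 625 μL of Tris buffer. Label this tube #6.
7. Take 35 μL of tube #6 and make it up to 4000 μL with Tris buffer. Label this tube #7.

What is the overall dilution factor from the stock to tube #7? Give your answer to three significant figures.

9.11 × 10^9

Step 1: 45 μL + 3900 μL = 3945 μL total → factor 3945/45 = 87.667
Step 2: 18-fold → factor 18
Step 3: 0.48 mL + 11.1 mL = 11.58 mL total → factor 11.58/0.48 = 24.125
Step 4: 16-fold → factor 16
Step 5: 55 μL brought to 1200 μL → factor 1200/55 = 21.818
Step 6: 125 μL + 625 μL = 750 μL total → factor 750/125 = 6
Step 7: 35 μL brought to 4000 μL → factor 4000/35 = 114.29
Overall dilution factor = 87.667 × 18 × 24.125 × 16 × 21.818 × 6 × 114.29 = 9.1129 × 10^9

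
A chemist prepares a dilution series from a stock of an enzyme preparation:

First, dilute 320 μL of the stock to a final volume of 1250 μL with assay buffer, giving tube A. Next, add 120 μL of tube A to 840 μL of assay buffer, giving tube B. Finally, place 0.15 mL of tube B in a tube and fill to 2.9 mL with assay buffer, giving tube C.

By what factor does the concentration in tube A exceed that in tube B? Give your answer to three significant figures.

Step 1: 320 μL brought to 1250 μL → factor 1250/320 = 3.9062
Step 2: 120 μL + 840 μL = 960 μL total → factor 960/120 = 8
Dilution factor to tube A = 3.9062; to tube B = 31.25
[tube A]/[tube B] = (factor to tube B)/(factor to tube A) = 31.25/3.9062 = 8.00

8.00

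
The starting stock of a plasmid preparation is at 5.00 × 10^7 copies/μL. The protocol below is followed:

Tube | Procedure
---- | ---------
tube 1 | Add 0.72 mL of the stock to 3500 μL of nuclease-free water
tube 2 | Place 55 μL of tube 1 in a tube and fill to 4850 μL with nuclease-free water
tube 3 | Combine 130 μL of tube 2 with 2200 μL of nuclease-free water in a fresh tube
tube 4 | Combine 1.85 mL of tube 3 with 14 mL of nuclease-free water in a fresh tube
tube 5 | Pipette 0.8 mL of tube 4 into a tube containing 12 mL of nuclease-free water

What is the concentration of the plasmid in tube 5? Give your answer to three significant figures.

39.4 copies/μL

Step 1: 0.72 mL + 3500 μL = 4.22 mL total → factor 4.22/0.72 = 5.8611
Step 2: 55 μL brought to 4850 μL → factor 4850/55 = 88.182
Step 3: 130 μL + 2200 μL = 2330 μL total → factor 2330/130 = 17.923
Step 4: 1.85 mL + 14 mL = 15.85 mL total → factor 15.85/1.85 = 8.5676
Step 5: 0.8 mL + 12 mL = 12.8 mL total → factor 12.8/0.8 = 16
Overall dilution factor = 5.8611 × 88.182 × 17.923 × 8.5676 × 16 = 1.2698 × 10^6
Final = 5.00 × 10^7 copies/μL / 1.2698 × 10^6 = 39.4 copies/μL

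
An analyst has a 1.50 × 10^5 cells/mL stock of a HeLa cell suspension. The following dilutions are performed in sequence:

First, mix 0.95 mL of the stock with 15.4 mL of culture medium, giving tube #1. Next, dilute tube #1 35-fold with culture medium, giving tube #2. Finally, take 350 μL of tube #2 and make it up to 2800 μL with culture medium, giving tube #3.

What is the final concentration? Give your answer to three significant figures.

Step 1: 0.95 mL + 15.4 mL = 16.35 mL total → factor 16.35/0.95 = 17.211
Step 2: 35-fold → factor 35
Step 3: 350 μL brought to 2800 μL → factor 2800/350 = 8
Overall dilution factor = 17.211 × 35 × 8 = 4818.9
Final = 1.50 × 10^5 cells/mL / 4818.9 = 31.1 cells/mL

31.1 cells/mL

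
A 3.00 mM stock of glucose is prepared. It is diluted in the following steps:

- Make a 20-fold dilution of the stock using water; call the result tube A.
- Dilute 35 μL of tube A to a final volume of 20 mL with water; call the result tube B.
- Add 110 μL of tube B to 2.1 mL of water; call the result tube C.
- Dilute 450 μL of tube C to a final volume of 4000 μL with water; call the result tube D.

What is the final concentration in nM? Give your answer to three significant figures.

1.47 nM

Step 1: 20-fold → factor 20
Step 2: 35 μL brought to 20 mL → factor 20000/35 = 571.43
Step 3: 110 μL + 2.1 mL = 2210 μL total → factor 2210/110 = 20.091
Step 4: 450 μL brought to 4000 μL → factor 4000/450 = 8.8889
Overall dilution factor = 20 × 571.43 × 20.091 × 8.8889 = 2.041 × 10^6
Final = 3.00 mM / 2.041 × 10^6 = 1.470 × 10^-6 mM = 1.47 nM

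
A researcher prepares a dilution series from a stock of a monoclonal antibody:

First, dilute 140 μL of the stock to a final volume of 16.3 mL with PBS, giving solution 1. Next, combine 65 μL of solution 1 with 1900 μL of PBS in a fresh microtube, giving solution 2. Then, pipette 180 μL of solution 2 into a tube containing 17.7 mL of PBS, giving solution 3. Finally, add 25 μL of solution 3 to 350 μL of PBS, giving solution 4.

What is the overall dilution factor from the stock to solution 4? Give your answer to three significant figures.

Step 1: 140 μL brought to 16.3 mL → factor 16300/140 = 116.43
Step 2: 65 μL + 1900 μL = 1965 μL total → factor 1965/65 = 30.231
Step 3: 180 μL + 17.7 mL = 17880 μL total → factor 17880/180 = 99.333
Step 4: 25 μL + 350 μL = 375 μL total → factor 375/25 = 15
Overall dilution factor = 116.43 × 30.231 × 99.333 × 15 = 5.2444 × 10^6

5.24 × 10^6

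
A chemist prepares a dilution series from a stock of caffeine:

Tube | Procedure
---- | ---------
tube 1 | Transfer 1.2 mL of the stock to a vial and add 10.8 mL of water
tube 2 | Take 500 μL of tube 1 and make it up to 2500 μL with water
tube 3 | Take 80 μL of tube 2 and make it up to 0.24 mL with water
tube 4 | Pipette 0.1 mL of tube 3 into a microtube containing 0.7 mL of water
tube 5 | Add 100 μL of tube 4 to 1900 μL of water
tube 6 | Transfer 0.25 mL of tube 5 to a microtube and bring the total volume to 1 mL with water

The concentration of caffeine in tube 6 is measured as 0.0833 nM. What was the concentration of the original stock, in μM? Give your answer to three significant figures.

8.00 μM

Step 1: 1.2 mL + 10.8 mL = 12 mL total → factor 12/1.2 = 10
Step 2: 500 μL brought to 2500 μL → factor 2500/500 = 5
Step 3: 80 μL brought to 0.24 mL → factor 240/80 = 3
Step 4: 0.1 mL + 0.7 mL = 0.8 mL total → factor 0.8/0.1 = 8
Step 5: 100 μL + 1900 μL = 2000 μL total → factor 2000/100 = 20
Step 6: 0.25 mL brought to 1 mL → factor 1/0.25 = 4
Overall dilution factor = 10 × 5 × 3 × 8 × 20 × 4 = 96000
Stock = 0.0833 nM × 96000 = 7997 nM = 8.00 μM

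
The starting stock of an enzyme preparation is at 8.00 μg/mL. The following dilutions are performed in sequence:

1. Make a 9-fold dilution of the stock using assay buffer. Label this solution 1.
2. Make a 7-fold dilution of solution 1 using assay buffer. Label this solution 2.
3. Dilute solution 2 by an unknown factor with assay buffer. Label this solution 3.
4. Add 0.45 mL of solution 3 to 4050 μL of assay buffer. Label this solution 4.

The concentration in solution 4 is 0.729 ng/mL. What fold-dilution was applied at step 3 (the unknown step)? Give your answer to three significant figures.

Step 1: 9-fold → factor 9
Step 2: 7-fold → factor 7
Step 3: unknown factor x
Step 4: 0.45 mL + 4050 μL = 4.5 mL total → factor 4.5/0.45 = 10
Product of known-step factors = 630
Overall factor = 8.00 μg/mL / (0.729 ng/mL) = 10974
x = 10974 / 630 = 17.4

17.4-fold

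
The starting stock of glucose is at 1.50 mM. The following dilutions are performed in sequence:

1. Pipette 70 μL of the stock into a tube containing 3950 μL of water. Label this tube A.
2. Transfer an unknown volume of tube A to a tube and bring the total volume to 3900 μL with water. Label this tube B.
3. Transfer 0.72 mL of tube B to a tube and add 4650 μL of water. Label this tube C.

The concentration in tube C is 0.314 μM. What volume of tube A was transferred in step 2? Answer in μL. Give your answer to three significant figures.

350 μL

Step 1: 70 μL + 3950 μL = 4020 μL total → factor 4020/70 = 57.429
Step 2: v brought to 3900 μL → factor = 3900 μL/v
Step 3: 0.72 mL + 4650 μL = 5.37 mL total → factor 5.37/0.72 = 7.4583
Product of known-step factors = 428.32
Overall factor = 1.50 mM / (0.314 μM) = 4777.1
Step-2 factor = 4777.1 / 428.32 = 11.153
v = 3900 μL / 11.153 = 350 μL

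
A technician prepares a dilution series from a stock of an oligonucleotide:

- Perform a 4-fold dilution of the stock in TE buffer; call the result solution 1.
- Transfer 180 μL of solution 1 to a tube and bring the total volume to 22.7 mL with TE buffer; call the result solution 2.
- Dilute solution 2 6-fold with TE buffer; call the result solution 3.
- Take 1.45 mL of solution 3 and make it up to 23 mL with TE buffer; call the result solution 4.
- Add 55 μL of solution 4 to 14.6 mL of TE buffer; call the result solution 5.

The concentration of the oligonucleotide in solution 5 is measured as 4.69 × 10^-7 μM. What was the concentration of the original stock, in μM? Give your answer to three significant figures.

Step 1: 4-fold → factor 4
Step 2: 180 μL brought to 22.7 mL → factor 22700/180 = 126.11
Step 3: 6-fold → factor 6
Step 4: 1.45 mL brought to 23 mL → factor 23/1.45 = 15.862
Step 5: 55 μL + 14.6 mL = 14655 μL total → factor 14655/55 = 266.45
Overall dilution factor = 4 × 126.11 × 6 × 15.862 × 266.45 = 1.2792 × 10^7
Stock = 4.69 × 10^-7 μM × 1.2792 × 10^7 = 6.00 μM

6.00 μM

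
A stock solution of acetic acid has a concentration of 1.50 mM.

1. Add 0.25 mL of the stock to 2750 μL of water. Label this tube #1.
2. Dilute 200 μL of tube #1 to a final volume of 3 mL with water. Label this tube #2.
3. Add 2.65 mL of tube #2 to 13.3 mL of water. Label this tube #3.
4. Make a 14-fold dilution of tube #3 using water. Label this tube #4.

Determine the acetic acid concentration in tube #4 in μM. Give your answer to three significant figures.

Step 1: 0.25 mL + 2750 μL = 3 mL total → factor 3/0.25 = 12
Step 2: 200 μL brought to 3 mL → factor 3000/200 = 15
Step 3: 2.65 mL + 13.3 mL = 15.95 mL total → factor 15.95/2.65 = 6.0189
Step 4: 14-fold → factor 14
Overall dilution factor = 12 × 15 × 6.0189 × 14 = 15168
Final = 1.50 mM / 15168 = 9.890 × 10^-5 mM = 0.0989 μM

0.0989 μM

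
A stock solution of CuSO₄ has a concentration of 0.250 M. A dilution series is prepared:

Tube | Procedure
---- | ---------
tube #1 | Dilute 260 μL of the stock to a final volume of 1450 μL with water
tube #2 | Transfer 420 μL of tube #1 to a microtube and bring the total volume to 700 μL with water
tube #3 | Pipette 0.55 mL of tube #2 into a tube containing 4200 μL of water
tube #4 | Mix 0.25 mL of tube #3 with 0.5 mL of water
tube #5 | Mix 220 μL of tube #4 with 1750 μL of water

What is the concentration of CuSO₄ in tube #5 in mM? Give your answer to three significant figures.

0.116 mM

Step 1: 260 μL brought to 1450 μL → factor 1450/260 = 5.5769
Step 2: 420 μL brought to 700 μL → factor 700/420 = 1.6667
Step 3: 0.55 mL + 4200 μL = 4.75 mL total → factor 4.75/0.55 = 8.6364
Step 4: 0.25 mL + 0.5 mL = 0.75 mL total → factor 0.75/0.25 = 3
Step 5: 220 μL + 1750 μL = 1970 μL total → factor 1970/220 = 8.9545
Overall dilution factor = 5.5769 × 1.6667 × 8.6364 × 3 × 8.9545 = 2156.4
Final = 0.250 M / 2156.4 = 0.0001159 M = 0.116 mM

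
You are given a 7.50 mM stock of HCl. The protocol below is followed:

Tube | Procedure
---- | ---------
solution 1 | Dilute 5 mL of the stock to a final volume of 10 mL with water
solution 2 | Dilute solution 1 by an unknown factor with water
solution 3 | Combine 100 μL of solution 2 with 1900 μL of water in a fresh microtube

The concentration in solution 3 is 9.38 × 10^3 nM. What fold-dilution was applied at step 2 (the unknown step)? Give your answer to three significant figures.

20.0-fold

Step 1: 5 mL brought to 10 mL → factor 10/5 = 2
Step 2: unknown factor x
Step 3: 100 μL + 1900 μL = 2000 μL total → factor 2000/100 = 20
Product of known-step factors = 40
Overall factor = 7.50 mM / (9.38 × 10^3 nM) = 799.57
x = 799.57 / 40 = 20.0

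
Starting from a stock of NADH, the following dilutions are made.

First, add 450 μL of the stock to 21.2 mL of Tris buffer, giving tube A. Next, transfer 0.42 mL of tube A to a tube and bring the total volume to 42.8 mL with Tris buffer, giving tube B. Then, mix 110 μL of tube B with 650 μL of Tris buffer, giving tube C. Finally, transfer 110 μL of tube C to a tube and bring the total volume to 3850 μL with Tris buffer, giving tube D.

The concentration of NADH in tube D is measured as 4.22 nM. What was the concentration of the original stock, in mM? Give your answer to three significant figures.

5.00 mM

Step 1: 450 μL + 21.2 mL = 21650 μL total → factor 21650/450 = 48.111
Step 2: 0.42 mL brought to 42.8 mL → factor 42.8/0.42 = 101.9
Step 3: 110 μL + 650 μL = 760 μL total → factor 760/110 = 6.9091
Step 4: 110 μL brought to 3850 μL → factor 3850/110 = 35
Overall dilution factor = 48.111 × 101.9 × 6.9091 × 35 = 1.1856 × 10^6
Stock = 4.22 nM × 1.1856 × 10^6 = 5.003 × 10^6 nM = 5.00 mM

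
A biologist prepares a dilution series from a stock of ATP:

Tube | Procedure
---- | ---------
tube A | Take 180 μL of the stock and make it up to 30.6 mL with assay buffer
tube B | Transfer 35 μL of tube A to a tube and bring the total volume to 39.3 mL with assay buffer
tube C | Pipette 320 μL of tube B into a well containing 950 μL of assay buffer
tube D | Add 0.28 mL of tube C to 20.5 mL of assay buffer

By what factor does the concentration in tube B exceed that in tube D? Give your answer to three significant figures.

295

Step 1: 180 μL brought to 30.6 mL → factor 30600/180 = 170
Step 2: 35 μL brought to 39.3 mL → factor 39300/35 = 1122.9
Step 3: 320 μL + 950 μL = 1270 μL total → factor 1270/320 = 3.9688
Step 4: 0.28 mL + 20.5 mL = 20.78 mL total → factor 20.78/0.28 = 74.214
Dilution factor to tube B = 1.9089 × 10^5; to tube D = 5.6223 × 10^7
[tube B]/[tube D] = (factor to tube D)/(factor to tube B) = 5.6223 × 10^7/1.9089 × 10^5 = 295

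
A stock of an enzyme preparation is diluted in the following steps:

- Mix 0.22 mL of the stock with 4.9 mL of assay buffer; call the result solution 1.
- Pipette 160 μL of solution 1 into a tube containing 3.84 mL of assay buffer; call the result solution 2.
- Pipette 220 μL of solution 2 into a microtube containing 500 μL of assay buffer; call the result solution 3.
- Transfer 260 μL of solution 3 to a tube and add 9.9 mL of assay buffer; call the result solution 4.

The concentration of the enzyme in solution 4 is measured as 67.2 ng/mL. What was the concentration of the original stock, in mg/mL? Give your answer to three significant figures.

5.00 mg/mL

Step 1: 0.22 mL + 4.9 mL = 5.12 mL total → factor 5.12/0.22 = 23.273
Step 2: 160 μL + 3.84 mL = 4000 μL total → factor 4000/160 = 25
Step 3: 220 μL + 500 μL = 720 μL total → factor 720/220 = 3.2727
Step 4: 260 μL + 9.9 mL = 10160 μL total → factor 10160/260 = 39.077
Overall dilution factor = 23.273 × 25 × 3.2727 × 39.077 = 74408
Stock = 67.2 ng/mL × 74408 = 5.000 × 10^6 ng/mL = 5.00 mg/mL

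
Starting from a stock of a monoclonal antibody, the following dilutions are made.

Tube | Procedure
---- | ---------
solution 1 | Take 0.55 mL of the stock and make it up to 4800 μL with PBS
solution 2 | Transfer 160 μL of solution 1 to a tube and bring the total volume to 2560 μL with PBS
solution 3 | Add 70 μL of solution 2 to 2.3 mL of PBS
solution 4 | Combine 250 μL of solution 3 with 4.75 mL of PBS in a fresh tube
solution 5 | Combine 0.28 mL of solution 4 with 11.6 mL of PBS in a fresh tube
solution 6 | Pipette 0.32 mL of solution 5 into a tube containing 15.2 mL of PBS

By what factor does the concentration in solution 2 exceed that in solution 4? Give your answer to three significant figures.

677

Step 1: 0.55 mL brought to 4800 μL → factor 4.8/0.55 = 8.7273
Step 2: 160 μL brought to 2560 μL → factor 2560/160 = 16
Step 3: 70 μL + 2.3 mL = 2370 μL total → factor 2370/70 = 33.857
Step 4: 250 μL + 4.75 mL = 5000 μL total → factor 5000/250 = 20
Dilution factor to solution 2 = 139.64; to solution 4 = 94554
[solution 2]/[solution 4] = (factor to solution 4)/(factor to solution 2) = 94554/139.64 = 677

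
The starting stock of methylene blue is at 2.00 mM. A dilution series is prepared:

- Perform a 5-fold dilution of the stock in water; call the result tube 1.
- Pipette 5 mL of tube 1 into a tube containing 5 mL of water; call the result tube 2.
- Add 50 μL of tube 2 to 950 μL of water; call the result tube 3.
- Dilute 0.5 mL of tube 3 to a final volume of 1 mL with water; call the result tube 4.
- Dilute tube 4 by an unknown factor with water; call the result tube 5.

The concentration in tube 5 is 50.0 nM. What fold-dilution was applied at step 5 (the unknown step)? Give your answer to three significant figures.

100-fold

Step 1: 5-fold → factor 5
Step 2: 5 mL + 5 mL = 10 mL total → factor 10/5 = 2
Step 3: 50 μL + 950 μL = 1000 μL total → factor 1000/50 = 20
Step 4: 0.5 mL brought to 1 mL → factor 1/0.5 = 2
Step 5: unknown factor x
Product of known-step factors = 400
Overall factor = 2.00 mM / (50.0 nM) = 40000
x = 40000 / 400 = 100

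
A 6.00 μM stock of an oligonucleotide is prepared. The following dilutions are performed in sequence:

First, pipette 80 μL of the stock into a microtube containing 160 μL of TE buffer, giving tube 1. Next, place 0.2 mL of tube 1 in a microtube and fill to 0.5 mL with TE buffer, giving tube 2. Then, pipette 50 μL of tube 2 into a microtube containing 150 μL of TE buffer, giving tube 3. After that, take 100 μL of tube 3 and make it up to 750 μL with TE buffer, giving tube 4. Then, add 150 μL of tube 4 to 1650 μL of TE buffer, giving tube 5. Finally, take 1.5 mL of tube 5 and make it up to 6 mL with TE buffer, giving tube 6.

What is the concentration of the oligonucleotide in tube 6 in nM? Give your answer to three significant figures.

Step 1: 80 μL + 160 μL = 240 μL total → factor 240/80 = 3
Step 2: 0.2 mL brought to 0.5 mL → factor 0.5/0.2 = 2.5
Step 3: 50 μL + 150 μL = 200 μL total → factor 200/50 = 4
Step 4: 100 μL brought to 750 μL → factor 750/100 = 7.5
Step 5: 150 μL + 1650 μL = 1800 μL total → factor 1800/150 = 12
Step 6: 1.5 mL brought to 6 mL → factor 6/1.5 = 4
Overall dilution factor = 3 × 2.5 × 4 × 7.5 × 12 × 4 = 10800
Final = 6.00 μM / 10800 = 0.0005556 μM = 0.556 nM

0.556 nM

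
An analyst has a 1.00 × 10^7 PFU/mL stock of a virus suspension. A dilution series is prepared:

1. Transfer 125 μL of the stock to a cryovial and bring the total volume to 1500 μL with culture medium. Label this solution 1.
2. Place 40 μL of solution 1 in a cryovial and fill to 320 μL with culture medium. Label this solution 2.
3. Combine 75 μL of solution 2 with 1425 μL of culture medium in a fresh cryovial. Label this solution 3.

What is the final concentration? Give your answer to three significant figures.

5.21 × 10^3 PFU/mL

Step 1: 125 μL brought to 1500 μL → factor 1500/125 = 12
Step 2: 40 μL brought to 320 μL → factor 320/40 = 8
Step 3: 75 μL + 1425 μL = 1500 μL total → factor 1500/75 = 20
Overall dilution factor = 12 × 8 × 20 = 1920
Final = 1.00 × 10^7 PFU/mL / 1920 = 5.21 × 10^3 PFU/mL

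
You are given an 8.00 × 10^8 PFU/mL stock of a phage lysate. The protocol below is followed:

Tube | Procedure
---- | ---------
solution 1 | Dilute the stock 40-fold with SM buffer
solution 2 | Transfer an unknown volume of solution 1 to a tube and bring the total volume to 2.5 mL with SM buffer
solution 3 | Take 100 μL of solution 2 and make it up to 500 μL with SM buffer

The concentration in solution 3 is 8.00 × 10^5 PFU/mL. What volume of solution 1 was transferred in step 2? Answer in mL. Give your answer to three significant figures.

0.500 mL

Step 1: 40-fold → factor 40
Step 2: v brought to 2.5 mL → factor = 2.5 mL/v
Step 3: 100 μL brought to 500 μL → factor 500/100 = 5
Product of known-step factors = 200
Overall factor = 8.00 × 10^8 PFU/mL / (8.00 × 10^5 PFU/mL) = 1000
Step-2 factor = 1000 / 200 = 5
v = 2.5 mL / 5 = 0.500 mL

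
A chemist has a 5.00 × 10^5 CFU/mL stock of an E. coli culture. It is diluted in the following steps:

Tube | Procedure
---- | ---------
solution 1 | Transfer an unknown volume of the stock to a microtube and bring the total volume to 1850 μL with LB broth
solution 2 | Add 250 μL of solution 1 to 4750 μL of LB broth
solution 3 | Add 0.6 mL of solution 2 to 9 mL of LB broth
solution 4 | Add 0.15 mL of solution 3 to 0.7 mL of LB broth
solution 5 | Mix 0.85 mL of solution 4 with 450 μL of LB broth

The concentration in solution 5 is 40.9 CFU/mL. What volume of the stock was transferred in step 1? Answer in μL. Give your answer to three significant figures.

Step 1: v brought to 1850 μL → factor = 1850 μL/v
Step 2: 250 μL + 4750 μL = 5000 μL total → factor 5000/250 = 20
Step 3: 0.6 mL + 9 mL = 9.6 mL total → factor 9.6/0.6 = 16
Step 4: 0.15 mL + 0.7 mL = 0.85 mL total → factor 0.85/0.15 = 5.6667
Step 5: 0.85 mL + 450 μL = 1.3 mL total → factor 1.3/0.85 = 1.5294
Product of known-step factors = 2773.3
Overall factor = 5.00 × 10^5 CFU/mL / (40.9 CFU/mL) = 12225
Step-1 factor = 12225 / 2773.3 = 4.408
v = 1850 μL / 4.408 = 420 μL

420 μL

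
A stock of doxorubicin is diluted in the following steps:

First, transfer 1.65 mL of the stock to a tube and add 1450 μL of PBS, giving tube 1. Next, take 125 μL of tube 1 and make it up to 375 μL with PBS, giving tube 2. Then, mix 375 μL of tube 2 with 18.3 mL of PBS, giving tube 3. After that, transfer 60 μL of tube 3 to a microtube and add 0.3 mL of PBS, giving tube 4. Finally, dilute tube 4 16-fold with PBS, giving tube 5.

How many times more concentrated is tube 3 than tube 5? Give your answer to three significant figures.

96.0

Step 1: 1.65 mL + 1450 μL = 3.1 mL total → factor 3.1/1.65 = 1.8788
Step 2: 125 μL brought to 375 μL → factor 375/125 = 3
Step 3: 375 μL + 18.3 mL = 18675 μL total → factor 18675/375 = 49.8
Step 4: 60 μL + 0.3 mL = 360 μL total → factor 360/60 = 6
Step 5: 16-fold → factor 16
Dilution factor to tube 3 = 280.69; to tube 5 = 26946
[tube 3]/[tube 5] = (factor to tube 5)/(factor to tube 3) = 26946/280.69 = 96.0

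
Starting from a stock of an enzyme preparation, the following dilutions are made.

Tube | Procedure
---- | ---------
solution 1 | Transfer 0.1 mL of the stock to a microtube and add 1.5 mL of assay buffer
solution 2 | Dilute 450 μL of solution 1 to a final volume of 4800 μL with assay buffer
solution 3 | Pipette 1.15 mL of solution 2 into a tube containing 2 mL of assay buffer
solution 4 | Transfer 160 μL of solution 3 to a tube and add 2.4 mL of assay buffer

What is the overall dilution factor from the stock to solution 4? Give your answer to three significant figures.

Step 1: 0.1 mL + 1.5 mL = 1.6 mL total → factor 1.6/0.1 = 16
Step 2: 450 μL brought to 4800 μL → factor 4800/450 = 10.667
Step 3: 1.15 mL + 2 mL = 3.15 mL total → factor 3.15/1.15 = 2.7391
Step 4: 160 μL + 2.4 mL = 2560 μL total → factor 2560/160 = 16
Overall dilution factor = 16 × 10.667 × 2.7391 × 16 = 7479.7

7.48 × 10^3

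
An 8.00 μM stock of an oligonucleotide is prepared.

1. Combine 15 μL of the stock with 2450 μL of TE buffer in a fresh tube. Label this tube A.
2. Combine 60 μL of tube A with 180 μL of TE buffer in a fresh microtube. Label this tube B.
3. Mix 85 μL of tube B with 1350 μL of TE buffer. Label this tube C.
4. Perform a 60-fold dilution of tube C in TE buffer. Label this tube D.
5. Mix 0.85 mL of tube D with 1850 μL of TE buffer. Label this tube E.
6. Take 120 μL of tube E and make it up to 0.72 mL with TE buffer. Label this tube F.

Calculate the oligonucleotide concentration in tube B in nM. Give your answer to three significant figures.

12.2 nM

Step 1: 15 μL + 2450 μL = 2465 μL total → factor 2465/15 = 164.33
Step 2: 60 μL + 180 μL = 240 μL total → factor 240/60 = 4
Dilution factor through tube B = 164.33 × 4 = 657.33
[tube B] = 8.00 μM / 657.33 = 0.01217 μM = 12.2 nM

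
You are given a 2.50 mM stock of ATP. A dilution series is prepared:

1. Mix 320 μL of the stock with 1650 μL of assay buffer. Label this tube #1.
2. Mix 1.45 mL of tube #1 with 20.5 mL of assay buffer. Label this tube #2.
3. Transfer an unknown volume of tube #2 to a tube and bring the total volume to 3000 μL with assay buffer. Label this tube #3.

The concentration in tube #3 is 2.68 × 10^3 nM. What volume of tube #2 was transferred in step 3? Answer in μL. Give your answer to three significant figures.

300 μL

Step 1: 320 μL + 1650 μL = 1970 μL total → factor 1970/320 = 6.1562
Step 2: 1.45 mL + 20.5 mL = 21.95 mL total → factor 21.95/1.45 = 15.138
Step 3: v brought to 3000 μL → factor = 3000 μL/v
Product of known-step factors = 93.193
Overall factor = 2.50 mM / (2.68 × 10^3 nM) = 932.84
Step-3 factor = 932.84 / 93.193 = 10.01
v = 3000 μL / 10.01 = 300 μL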